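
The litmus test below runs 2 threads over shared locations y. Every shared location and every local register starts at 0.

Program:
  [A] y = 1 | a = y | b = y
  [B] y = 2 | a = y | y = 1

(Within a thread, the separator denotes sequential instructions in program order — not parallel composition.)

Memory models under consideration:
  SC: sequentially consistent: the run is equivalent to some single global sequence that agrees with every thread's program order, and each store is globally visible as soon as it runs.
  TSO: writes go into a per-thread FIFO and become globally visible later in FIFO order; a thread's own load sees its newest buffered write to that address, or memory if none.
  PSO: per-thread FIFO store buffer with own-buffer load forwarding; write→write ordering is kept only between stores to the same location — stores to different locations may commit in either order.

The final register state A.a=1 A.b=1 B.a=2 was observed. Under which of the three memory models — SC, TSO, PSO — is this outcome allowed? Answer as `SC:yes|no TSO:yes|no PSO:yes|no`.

SC:yes TSO:yes PSO:yes

outcome vector order: (A.a,A.b,B.a)
SC: 5 outcomes — {(1,1,1); (1,1,2); (1,2,2); (2,1,2); (2,2,2)}
TSO: 5 outcomes — {(1,1,1); (1,1,2); (1,2,2); (2,1,2); (2,2,2)}
PSO: 5 outcomes — {(1,1,1); (1,1,2); (1,2,2); (2,1,2); (2,2,2)}
target (1,1,2) ∈ {SC,TSO,PSO}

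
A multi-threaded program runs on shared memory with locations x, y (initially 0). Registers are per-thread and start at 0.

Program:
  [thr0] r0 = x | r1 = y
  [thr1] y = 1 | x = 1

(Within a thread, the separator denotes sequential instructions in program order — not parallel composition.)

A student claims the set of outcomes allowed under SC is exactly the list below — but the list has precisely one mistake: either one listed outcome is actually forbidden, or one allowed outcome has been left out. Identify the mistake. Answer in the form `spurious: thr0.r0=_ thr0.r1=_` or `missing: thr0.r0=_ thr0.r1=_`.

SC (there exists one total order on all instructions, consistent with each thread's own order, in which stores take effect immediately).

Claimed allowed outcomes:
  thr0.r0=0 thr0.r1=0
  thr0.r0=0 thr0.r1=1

missing: thr0.r0=1 thr0.r1=1

outcome vector order: (thr0.r0,thr0.r1)
[SC] allowed = {(0,0), (0,1), (1,1)}
SC∖claimed = {(1,1)}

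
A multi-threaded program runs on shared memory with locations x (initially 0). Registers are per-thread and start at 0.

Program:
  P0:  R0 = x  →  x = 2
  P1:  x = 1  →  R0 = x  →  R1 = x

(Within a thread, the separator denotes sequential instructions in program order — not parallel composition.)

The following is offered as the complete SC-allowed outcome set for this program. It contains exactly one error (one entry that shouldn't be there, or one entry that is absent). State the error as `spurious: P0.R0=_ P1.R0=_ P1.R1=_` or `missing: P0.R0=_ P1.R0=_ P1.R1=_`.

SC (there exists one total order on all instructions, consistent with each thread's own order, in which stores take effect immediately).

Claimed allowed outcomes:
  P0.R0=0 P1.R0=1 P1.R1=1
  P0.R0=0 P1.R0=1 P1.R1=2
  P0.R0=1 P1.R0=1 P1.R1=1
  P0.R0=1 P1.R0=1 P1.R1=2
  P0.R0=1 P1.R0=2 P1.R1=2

missing: P0.R0=0 P1.R0=2 P1.R1=2

outcome vector order: (P0.R0,P1.R0,P1.R1)
under SC → <0 1 1>, <0 1 2>, <0 2 2>, <1 1 1>, <1 1 2>, <1 2 2>
SC∖claimed = {<0 2 2>}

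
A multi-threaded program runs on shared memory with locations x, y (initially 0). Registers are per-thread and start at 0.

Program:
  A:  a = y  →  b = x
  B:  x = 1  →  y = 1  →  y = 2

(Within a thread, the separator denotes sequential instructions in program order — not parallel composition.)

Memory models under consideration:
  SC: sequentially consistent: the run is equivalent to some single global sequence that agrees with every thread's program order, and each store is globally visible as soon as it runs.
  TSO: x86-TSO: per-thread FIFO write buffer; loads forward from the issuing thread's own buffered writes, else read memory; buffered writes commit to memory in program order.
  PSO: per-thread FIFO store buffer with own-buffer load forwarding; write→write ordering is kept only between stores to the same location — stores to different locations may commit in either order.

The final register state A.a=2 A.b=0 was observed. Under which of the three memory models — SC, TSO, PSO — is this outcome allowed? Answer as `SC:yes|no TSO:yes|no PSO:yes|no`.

outcome vector order: (A.a,A.b)
[SC] allowed = {0/0 0/1 1/1 2/1}
[TSO] allowed = {0/0 0/1 1/1 2/1}
[PSO] allowed = {0/0 0/1 1/0 1/1 2/0 2/1}
target 2/0 ∈ {PSO}

SC:no TSO:no PSO:yes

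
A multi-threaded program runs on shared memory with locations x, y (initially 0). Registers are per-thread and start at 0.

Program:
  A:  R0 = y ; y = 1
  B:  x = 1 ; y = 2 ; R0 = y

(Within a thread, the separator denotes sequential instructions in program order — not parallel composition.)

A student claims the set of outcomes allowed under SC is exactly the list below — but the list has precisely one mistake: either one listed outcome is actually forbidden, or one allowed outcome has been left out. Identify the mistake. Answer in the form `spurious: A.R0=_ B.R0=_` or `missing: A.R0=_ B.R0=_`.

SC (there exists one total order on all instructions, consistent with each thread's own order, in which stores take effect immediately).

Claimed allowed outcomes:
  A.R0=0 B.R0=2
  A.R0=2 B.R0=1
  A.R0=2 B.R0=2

outcome vector order: (A.R0,B.R0)
under SC → <0 1>; <0 2>; <2 1>; <2 2>
SC∖claimed = {<0 1>}

missing: A.R0=0 B.R0=1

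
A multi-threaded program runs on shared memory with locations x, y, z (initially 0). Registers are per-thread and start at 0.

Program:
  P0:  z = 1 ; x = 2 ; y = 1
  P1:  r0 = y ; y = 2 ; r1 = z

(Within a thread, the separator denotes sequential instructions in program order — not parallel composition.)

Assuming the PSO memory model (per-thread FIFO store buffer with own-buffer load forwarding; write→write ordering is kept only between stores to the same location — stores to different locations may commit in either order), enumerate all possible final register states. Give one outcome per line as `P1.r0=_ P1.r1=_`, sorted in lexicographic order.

outcome vector order: (P1.r0,P1.r1)
|PSO outcomes| = 4

P1.r0=0 P1.r1=0
P1.r0=0 P1.r1=1
P1.r0=1 P1.r1=0
P1.r0=1 P1.r1=1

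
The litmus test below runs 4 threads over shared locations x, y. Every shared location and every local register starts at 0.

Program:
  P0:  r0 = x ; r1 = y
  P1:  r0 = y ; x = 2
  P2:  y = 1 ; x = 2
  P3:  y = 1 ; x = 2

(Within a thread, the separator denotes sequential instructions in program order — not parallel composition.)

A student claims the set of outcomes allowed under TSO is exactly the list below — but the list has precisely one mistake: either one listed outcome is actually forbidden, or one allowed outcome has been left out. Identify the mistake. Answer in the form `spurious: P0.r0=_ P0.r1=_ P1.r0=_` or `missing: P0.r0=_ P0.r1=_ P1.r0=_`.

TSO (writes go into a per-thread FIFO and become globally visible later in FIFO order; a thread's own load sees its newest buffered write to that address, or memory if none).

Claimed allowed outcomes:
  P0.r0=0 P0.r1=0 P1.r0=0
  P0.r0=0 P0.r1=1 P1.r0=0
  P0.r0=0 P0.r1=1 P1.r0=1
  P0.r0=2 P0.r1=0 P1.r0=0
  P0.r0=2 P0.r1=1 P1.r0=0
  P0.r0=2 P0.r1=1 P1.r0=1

missing: P0.r0=0 P0.r1=0 P1.r0=1

outcome vector order: (P0.r0,P0.r1,P1.r0)
under TSO → <0 0 0> <0 0 1> <0 1 0> <0 1 1> <2 0 0> <2 1 0> <2 1 1>
TSO∖claimed = {<0 0 1>}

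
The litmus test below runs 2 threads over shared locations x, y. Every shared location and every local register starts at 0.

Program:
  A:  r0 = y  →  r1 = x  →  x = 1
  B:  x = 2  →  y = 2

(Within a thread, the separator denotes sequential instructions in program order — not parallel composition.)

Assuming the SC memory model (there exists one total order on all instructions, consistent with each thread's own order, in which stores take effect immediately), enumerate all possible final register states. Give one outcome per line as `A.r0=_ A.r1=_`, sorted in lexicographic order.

A.r0=0 A.r1=0
A.r0=0 A.r1=2
A.r0=2 A.r1=2

outcome vector order: (A.r0,A.r1)
|SC outcomes| = 3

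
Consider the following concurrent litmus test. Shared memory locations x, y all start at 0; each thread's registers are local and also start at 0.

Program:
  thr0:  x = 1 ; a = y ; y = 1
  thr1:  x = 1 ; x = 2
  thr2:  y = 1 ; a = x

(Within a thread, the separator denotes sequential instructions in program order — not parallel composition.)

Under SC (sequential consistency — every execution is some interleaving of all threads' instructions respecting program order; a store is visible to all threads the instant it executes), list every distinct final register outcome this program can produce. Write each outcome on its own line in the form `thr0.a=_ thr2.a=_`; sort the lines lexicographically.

outcome vector order: (thr0.a,thr2.a)
|SC outcomes| = 5

thr0.a=0 thr2.a=1
thr0.a=0 thr2.a=2
thr0.a=1 thr2.a=0
thr0.a=1 thr2.a=1
thr0.a=1 thr2.a=2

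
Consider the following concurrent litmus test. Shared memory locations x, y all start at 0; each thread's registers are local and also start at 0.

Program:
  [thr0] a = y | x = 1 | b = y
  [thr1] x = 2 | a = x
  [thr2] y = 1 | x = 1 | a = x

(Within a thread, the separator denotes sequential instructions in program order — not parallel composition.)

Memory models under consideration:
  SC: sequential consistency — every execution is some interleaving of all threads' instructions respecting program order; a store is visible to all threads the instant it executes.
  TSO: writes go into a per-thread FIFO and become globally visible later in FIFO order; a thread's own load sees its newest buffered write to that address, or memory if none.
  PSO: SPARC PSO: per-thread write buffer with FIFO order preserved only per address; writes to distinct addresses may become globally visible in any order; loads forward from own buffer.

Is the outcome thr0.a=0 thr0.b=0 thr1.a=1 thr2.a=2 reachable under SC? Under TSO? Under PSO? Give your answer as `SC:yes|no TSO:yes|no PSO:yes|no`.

outcome vector order: (thr0.a,thr0.b,thr1.a,thr2.a)
SC: 11 outcomes — {<0 0 1 1>, <0 0 2 1>, <0 0 2 2>, <0 1 1 1>, <0 1 1 2>, <0 1 2 1>, <0 1 2 2>, <1 1 1 1>, <1 1 1 2>, <1 1 2 1>, <1 1 2 2>}
TSO: 12 outcomes — {<0 0 1 1>, <0 0 1 2>, <0 0 2 1>, <0 0 2 2>, <0 1 1 1>, <0 1 1 2>, <0 1 2 1>, <0 1 2 2>, <1 1 1 1>, <1 1 1 2>, <1 1 2 1>, <1 1 2 2>}
PSO: 12 outcomes — {<0 0 1 1>, <0 0 1 2>, <0 0 2 1>, <0 0 2 2>, <0 1 1 1>, <0 1 1 2>, <0 1 2 1>, <0 1 2 2>, <1 1 1 1>, <1 1 1 2>, <1 1 2 1>, <1 1 2 2>}
target <0 0 1 2> ∈ {TSO,PSO}

SC:no TSO:yes PSO:yes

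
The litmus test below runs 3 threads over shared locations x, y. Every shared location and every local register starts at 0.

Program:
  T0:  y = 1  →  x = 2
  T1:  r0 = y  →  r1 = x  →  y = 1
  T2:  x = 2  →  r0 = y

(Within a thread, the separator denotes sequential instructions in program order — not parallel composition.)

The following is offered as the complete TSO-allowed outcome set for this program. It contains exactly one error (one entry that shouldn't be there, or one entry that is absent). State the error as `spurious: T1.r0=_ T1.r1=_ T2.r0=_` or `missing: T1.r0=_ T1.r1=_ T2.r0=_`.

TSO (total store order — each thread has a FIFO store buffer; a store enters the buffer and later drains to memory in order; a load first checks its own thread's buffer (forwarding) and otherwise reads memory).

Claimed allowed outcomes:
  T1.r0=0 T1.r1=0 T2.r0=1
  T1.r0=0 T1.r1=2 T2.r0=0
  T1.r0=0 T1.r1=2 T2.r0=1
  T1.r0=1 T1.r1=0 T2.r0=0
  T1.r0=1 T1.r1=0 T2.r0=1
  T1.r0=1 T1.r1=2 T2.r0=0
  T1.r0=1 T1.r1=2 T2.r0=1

missing: T1.r0=0 T1.r1=0 T2.r0=0

outcome vector order: (T1.r0,T1.r1,T2.r0)
under TSO → <0 0 0>, <0 0 1>, <0 2 0>, <0 2 1>, <1 0 0>, <1 0 1>, <1 2 0>, <1 2 1>
TSO∖claimed = {<0 0 0>}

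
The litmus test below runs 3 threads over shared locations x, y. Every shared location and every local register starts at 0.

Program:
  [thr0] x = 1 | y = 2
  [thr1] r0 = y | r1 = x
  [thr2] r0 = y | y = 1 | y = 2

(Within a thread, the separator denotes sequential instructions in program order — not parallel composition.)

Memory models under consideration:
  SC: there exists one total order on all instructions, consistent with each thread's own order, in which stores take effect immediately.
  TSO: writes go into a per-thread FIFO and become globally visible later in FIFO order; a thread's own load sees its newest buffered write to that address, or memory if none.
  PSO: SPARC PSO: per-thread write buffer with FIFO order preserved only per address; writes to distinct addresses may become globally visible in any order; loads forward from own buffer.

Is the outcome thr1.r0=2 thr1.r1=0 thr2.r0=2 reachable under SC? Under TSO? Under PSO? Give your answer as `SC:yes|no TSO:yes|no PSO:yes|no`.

outcome vector order: (thr1.r0,thr1.r1,thr2.r0)
SC: 10 outcomes — {(0,0,0); (0,0,2); (0,1,0); (0,1,2); (1,0,0); (1,1,0); (1,1,2); (2,0,0); (2,1,0); (2,1,2)}
TSO: 10 outcomes — {(0,0,0); (0,0,2); (0,1,0); (0,1,2); (1,0,0); (1,1,0); (1,1,2); (2,0,0); (2,1,0); (2,1,2)}
PSO: 12 outcomes — {(0,0,0); (0,0,2); (0,1,0); (0,1,2); (1,0,0); (1,0,2); (1,1,0); (1,1,2); (2,0,0); (2,0,2); (2,1,0); (2,1,2)}
target (2,0,2) ∈ {PSO}

SC:no TSO:no PSO:yes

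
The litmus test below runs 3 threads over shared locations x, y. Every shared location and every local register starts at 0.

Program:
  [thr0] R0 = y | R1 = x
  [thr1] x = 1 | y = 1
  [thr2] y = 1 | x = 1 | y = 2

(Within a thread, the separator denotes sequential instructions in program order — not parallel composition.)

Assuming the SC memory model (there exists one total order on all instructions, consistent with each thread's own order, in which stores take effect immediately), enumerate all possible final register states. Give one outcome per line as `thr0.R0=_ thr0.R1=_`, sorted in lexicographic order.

thr0.R0=0 thr0.R1=0
thr0.R0=0 thr0.R1=1
thr0.R0=1 thr0.R1=0
thr0.R0=1 thr0.R1=1
thr0.R0=2 thr0.R1=1

outcome vector order: (thr0.R0,thr0.R1)
|SC outcomes| = 5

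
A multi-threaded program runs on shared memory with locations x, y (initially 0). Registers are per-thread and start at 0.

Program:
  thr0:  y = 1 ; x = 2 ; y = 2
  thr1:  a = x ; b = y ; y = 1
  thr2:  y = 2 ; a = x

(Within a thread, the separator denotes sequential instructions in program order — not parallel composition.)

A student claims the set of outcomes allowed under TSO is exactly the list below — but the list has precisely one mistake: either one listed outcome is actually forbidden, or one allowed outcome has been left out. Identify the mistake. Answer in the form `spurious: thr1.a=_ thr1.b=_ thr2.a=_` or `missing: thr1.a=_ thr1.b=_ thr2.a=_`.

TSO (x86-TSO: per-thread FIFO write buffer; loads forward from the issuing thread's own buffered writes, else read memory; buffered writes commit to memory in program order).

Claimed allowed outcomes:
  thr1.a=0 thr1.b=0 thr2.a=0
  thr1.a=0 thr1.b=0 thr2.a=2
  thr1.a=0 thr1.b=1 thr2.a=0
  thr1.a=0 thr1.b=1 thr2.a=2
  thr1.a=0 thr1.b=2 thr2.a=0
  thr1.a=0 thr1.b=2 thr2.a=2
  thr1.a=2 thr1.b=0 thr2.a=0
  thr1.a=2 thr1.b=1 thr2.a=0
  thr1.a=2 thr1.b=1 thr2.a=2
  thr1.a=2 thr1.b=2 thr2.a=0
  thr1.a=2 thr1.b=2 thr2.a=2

spurious: thr1.a=2 thr1.b=0 thr2.a=0

outcome vector order: (thr1.a,thr1.b,thr2.a)
TSO: 10 outcomes — {(0,0,0), (0,0,2), (0,1,0), (0,1,2), (0,2,0), (0,2,2), (2,1,0), (2,1,2), (2,2,0), (2,2,2)}
claimed∖TSO = {(2,0,0)}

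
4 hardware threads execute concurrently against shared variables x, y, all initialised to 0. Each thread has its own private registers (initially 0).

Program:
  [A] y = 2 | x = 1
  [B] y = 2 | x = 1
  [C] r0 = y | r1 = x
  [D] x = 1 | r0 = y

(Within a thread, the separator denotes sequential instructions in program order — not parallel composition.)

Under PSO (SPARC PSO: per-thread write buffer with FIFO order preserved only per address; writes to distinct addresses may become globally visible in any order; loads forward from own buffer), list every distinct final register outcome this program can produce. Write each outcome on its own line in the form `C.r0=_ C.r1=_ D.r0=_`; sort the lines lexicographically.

C.r0=0 C.r1=0 D.r0=0
C.r0=0 C.r1=0 D.r0=2
C.r0=0 C.r1=1 D.r0=0
C.r0=0 C.r1=1 D.r0=2
C.r0=2 C.r1=0 D.r0=0
C.r0=2 C.r1=0 D.r0=2
C.r0=2 C.r1=1 D.r0=0
C.r0=2 C.r1=1 D.r0=2

outcome vector order: (C.r0,C.r1,D.r0)
|PSO outcomes| = 8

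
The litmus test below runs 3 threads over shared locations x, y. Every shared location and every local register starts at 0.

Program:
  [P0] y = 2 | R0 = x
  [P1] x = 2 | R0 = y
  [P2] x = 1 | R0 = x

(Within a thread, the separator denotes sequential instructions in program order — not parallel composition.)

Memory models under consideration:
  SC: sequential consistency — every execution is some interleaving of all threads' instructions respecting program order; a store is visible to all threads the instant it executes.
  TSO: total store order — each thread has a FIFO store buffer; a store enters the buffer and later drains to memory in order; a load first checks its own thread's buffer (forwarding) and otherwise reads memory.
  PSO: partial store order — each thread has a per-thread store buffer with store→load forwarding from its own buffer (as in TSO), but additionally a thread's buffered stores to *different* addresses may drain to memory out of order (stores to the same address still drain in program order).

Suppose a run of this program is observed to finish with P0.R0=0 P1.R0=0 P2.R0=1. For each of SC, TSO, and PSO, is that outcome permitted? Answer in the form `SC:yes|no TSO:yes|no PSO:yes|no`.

SC:no TSO:yes PSO:yes

outcome vector order: (P0.R0,P1.R0,P2.R0)
under SC → 0/2/1, 0/2/2, 1/0/1, 1/2/1, 1/2/2, 2/0/1, 2/0/2, 2/2/1, 2/2/2
under TSO → 0/0/1, 0/0/2, 0/2/1, 0/2/2, 1/0/1, 1/0/2, 1/2/1, 1/2/2, 2/0/1, 2/0/2, 2/2/1, 2/2/2
under PSO → 0/0/1, 0/0/2, 0/2/1, 0/2/2, 1/0/1, 1/0/2, 1/2/1, 1/2/2, 2/0/1, 2/0/2, 2/2/1, 2/2/2
target 0/0/1 ∈ {TSO,PSO}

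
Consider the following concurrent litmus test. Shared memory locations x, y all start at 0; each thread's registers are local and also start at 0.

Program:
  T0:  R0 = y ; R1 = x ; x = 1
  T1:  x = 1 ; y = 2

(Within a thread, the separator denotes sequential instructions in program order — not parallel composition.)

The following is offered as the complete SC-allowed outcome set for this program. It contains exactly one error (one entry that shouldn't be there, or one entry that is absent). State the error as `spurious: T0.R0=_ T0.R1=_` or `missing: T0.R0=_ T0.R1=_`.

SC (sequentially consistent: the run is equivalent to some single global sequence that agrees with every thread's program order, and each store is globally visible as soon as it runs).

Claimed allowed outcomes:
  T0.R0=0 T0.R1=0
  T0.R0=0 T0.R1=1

missing: T0.R0=2 T0.R1=1

outcome vector order: (T0.R0,T0.R1)
SC (3): <0 0>; <0 1>; <2 1>
SC∖claimed = {<2 1>}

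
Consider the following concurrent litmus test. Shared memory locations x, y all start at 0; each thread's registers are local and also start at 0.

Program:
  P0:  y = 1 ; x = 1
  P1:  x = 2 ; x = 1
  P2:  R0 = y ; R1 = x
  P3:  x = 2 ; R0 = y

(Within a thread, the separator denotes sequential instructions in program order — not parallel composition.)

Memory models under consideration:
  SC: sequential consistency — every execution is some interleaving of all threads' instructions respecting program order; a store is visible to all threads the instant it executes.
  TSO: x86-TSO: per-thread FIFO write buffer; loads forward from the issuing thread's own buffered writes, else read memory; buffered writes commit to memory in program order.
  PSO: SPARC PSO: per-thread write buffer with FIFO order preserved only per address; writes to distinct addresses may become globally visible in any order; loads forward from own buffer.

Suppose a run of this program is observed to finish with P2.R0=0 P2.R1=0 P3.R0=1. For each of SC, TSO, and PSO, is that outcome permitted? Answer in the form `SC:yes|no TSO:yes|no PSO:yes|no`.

outcome vector order: (P2.R0,P2.R1,P3.R0)
SC (11): (0,0,0); (0,0,1); (0,1,0); (0,1,1); (0,2,0); (0,2,1); (1,0,1); (1,1,0); (1,1,1); (1,2,0); (1,2,1)
TSO (12): (0,0,0); (0,0,1); (0,1,0); (0,1,1); (0,2,0); (0,2,1); (1,0,0); (1,0,1); (1,1,0); (1,1,1); (1,2,0); (1,2,1)
PSO (12): (0,0,0); (0,0,1); (0,1,0); (0,1,1); (0,2,0); (0,2,1); (1,0,0); (1,0,1); (1,1,0); (1,1,1); (1,2,0); (1,2,1)
target (0,0,1) ∈ {SC,TSO,PSO}

SC:yes TSO:yes PSO:yes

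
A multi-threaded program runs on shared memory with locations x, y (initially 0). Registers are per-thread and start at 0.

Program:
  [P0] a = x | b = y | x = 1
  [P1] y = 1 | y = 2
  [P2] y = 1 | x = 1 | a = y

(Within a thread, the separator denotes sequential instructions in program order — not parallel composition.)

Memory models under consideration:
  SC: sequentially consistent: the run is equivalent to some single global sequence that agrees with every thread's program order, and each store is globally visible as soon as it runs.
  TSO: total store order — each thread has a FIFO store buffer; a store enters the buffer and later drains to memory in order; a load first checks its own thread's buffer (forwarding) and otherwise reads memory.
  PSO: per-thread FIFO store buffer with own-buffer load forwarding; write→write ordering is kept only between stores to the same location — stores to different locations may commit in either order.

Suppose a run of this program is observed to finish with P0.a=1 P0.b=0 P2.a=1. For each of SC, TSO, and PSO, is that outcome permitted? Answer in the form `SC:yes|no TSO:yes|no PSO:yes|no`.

SC:no TSO:no PSO:yes

outcome vector order: (P0.a,P0.b,P2.a)
SC: 10 outcomes — {<0 0 1> <0 0 2> <0 1 1> <0 1 2> <0 2 1> <0 2 2> <1 1 1> <1 1 2> <1 2 1> <1 2 2>}
TSO: 10 outcomes — {<0 0 1> <0 0 2> <0 1 1> <0 1 2> <0 2 1> <0 2 2> <1 1 1> <1 1 2> <1 2 1> <1 2 2>}
PSO: 12 outcomes — {<0 0 1> <0 0 2> <0 1 1> <0 1 2> <0 2 1> <0 2 2> <1 0 1> <1 0 2> <1 1 1> <1 1 2> <1 2 1> <1 2 2>}
target <1 0 1> ∈ {PSO}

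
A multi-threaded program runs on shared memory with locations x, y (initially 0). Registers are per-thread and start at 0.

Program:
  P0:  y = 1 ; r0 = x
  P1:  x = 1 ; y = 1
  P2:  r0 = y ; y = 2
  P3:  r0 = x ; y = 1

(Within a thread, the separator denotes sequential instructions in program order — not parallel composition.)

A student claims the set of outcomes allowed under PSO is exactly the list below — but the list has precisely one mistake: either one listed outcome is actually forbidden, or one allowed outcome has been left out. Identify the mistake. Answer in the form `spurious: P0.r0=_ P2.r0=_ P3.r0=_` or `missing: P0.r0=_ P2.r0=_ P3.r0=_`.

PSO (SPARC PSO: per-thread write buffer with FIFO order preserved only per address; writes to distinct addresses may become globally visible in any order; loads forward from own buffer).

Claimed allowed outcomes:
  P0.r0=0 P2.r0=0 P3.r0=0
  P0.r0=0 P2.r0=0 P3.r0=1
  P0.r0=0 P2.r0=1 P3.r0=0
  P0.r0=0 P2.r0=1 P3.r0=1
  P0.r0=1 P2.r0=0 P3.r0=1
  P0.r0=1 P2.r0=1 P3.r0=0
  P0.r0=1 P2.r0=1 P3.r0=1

missing: P0.r0=1 P2.r0=0 P3.r0=0

outcome vector order: (P0.r0,P2.r0,P3.r0)
PSO (8): (0,0,0), (0,0,1), (0,1,0), (0,1,1), (1,0,0), (1,0,1), (1,1,0), (1,1,1)
PSO∖claimed = {(1,0,0)}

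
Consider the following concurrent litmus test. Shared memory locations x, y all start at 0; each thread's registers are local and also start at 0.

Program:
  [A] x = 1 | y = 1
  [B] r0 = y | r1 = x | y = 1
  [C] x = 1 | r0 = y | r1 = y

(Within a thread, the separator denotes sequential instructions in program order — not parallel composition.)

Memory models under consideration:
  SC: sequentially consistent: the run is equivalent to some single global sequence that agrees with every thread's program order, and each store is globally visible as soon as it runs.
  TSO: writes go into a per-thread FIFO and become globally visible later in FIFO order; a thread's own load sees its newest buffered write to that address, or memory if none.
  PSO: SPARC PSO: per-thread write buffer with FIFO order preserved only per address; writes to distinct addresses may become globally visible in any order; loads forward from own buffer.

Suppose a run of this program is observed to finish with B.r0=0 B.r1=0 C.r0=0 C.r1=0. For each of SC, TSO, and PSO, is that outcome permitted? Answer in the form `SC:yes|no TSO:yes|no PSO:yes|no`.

SC:yes TSO:yes PSO:yes

outcome vector order: (B.r0,B.r1,C.r0,C.r1)
SC (9): 0000; 0001; 0011; 0100; 0101; 0111; 1100; 1101; 1111
TSO (9): 0000; 0001; 0011; 0100; 0101; 0111; 1100; 1101; 1111
PSO (12): 0000; 0001; 0011; 0100; 0101; 0111; 1000; 1001; 1011; 1100; 1101; 1111
target 0000 ∈ {SC,TSO,PSO}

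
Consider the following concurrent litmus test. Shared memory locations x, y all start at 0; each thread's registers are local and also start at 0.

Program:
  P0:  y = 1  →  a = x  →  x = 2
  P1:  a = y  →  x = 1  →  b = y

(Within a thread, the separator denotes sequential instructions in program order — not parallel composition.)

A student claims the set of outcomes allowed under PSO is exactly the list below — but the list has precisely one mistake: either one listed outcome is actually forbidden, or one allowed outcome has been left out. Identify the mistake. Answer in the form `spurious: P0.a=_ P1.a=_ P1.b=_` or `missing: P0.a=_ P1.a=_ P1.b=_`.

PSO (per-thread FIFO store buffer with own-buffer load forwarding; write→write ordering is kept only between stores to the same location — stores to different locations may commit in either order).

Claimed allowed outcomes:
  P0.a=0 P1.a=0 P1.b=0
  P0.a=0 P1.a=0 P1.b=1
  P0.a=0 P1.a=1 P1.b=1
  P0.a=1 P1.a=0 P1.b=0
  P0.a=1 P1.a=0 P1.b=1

outcome vector order: (P0.a,P1.a,P1.b)
[PSO] allowed = {(0,0,0); (0,0,1); (0,1,1); (1,0,0); (1,0,1); (1,1,1)}
PSO∖claimed = {(1,1,1)}

missing: P0.a=1 P1.a=1 P1.b=1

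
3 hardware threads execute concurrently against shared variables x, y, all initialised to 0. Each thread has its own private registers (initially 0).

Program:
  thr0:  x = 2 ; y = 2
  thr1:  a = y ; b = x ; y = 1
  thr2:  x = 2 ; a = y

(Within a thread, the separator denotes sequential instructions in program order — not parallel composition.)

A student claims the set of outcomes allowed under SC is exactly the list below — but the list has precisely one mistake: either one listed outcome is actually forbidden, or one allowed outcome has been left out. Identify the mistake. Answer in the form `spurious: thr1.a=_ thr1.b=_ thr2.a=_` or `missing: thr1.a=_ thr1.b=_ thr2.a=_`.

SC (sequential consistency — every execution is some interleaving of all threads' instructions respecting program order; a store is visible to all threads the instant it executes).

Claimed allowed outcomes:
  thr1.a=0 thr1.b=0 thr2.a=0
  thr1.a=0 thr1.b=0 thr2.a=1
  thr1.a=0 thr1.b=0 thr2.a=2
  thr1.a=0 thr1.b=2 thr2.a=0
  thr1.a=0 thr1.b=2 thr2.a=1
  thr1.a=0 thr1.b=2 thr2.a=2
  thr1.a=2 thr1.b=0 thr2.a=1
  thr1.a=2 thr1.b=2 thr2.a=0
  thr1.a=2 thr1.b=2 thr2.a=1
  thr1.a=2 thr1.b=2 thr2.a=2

outcome vector order: (thr1.a,thr1.b,thr2.a)
under SC → <0 0 0>, <0 0 1>, <0 0 2>, <0 2 0>, <0 2 1>, <0 2 2>, <2 2 0>, <2 2 1>, <2 2 2>
claimed∖SC = {<2 0 1>}

spurious: thr1.a=2 thr1.b=0 thr2.a=1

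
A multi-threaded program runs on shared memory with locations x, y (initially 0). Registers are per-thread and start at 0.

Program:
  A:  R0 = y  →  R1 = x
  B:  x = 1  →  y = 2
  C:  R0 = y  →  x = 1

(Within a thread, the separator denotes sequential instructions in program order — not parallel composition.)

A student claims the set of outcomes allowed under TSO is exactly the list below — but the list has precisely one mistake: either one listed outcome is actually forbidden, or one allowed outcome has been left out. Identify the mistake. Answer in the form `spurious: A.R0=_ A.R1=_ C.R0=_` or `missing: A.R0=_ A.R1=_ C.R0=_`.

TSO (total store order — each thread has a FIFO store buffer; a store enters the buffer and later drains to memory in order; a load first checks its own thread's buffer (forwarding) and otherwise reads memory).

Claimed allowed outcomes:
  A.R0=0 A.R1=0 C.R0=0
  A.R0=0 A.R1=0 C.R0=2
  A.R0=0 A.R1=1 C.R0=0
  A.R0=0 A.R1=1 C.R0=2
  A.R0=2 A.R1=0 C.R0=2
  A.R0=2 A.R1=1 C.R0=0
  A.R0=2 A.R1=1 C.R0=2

outcome vector order: (A.R0,A.R1,C.R0)
[TSO] allowed = {0/0/0 0/0/2 0/1/0 0/1/2 2/1/0 2/1/2}
claimed∖TSO = {2/0/2}

spurious: A.R0=2 A.R1=0 C.R0=2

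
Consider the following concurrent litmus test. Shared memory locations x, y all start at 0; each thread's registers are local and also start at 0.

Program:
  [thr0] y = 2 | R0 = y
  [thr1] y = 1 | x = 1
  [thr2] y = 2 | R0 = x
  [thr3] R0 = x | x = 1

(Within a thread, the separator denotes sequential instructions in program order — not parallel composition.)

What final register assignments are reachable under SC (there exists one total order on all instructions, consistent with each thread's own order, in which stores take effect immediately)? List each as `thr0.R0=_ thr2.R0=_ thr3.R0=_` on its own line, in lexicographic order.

outcome vector order: (thr0.R0,thr2.R0,thr3.R0)
|SC outcomes| = 8

thr0.R0=1 thr2.R0=0 thr3.R0=0
thr0.R0=1 thr2.R0=0 thr3.R0=1
thr0.R0=1 thr2.R0=1 thr3.R0=0
thr0.R0=1 thr2.R0=1 thr3.R0=1
thr0.R0=2 thr2.R0=0 thr3.R0=0
thr0.R0=2 thr2.R0=0 thr3.R0=1
thr0.R0=2 thr2.R0=1 thr3.R0=0
thr0.R0=2 thr2.R0=1 thr3.R0=1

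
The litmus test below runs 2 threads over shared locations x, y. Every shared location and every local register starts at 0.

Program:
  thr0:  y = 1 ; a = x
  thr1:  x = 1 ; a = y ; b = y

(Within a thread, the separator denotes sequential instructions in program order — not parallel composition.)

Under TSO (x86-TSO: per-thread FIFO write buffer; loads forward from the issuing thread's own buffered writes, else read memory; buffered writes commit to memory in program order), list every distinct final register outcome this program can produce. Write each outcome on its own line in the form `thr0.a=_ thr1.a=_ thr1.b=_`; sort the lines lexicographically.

outcome vector order: (thr0.a,thr1.a,thr1.b)
|TSO outcomes| = 6

thr0.a=0 thr1.a=0 thr1.b=0
thr0.a=0 thr1.a=0 thr1.b=1
thr0.a=0 thr1.a=1 thr1.b=1
thr0.a=1 thr1.a=0 thr1.b=0
thr0.a=1 thr1.a=0 thr1.b=1
thr0.a=1 thr1.a=1 thr1.b=1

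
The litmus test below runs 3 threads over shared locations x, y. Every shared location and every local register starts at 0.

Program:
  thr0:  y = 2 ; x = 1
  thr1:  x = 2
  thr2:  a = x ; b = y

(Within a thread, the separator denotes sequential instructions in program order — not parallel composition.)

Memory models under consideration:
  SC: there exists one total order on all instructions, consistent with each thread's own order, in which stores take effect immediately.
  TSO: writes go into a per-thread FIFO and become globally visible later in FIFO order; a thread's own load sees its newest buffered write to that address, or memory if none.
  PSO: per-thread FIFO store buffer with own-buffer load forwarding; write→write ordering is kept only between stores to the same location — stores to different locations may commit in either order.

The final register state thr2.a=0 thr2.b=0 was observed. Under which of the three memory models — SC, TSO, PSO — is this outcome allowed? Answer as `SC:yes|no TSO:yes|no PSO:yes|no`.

SC:yes TSO:yes PSO:yes

outcome vector order: (thr2.a,thr2.b)
SC (5): (0,0), (0,2), (1,2), (2,0), (2,2)
TSO (5): (0,0), (0,2), (1,2), (2,0), (2,2)
PSO (6): (0,0), (0,2), (1,0), (1,2), (2,0), (2,2)
target (0,0) ∈ {SC,TSO,PSO}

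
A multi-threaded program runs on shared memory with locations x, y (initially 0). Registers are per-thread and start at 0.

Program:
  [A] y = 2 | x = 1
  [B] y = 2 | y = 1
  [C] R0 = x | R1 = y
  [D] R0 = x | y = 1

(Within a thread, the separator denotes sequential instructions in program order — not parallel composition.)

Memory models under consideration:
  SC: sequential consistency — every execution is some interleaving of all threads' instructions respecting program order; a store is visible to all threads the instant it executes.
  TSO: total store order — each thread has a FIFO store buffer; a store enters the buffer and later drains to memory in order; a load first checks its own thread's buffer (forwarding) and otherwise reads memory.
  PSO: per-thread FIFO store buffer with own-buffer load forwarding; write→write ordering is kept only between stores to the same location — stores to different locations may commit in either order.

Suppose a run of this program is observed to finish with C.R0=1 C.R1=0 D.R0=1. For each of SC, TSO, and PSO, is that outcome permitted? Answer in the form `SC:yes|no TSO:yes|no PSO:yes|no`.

outcome vector order: (C.R0,C.R1,D.R0)
[SC] allowed = {(0,0,0) (0,0,1) (0,1,0) (0,1,1) (0,2,0) (0,2,1) (1,1,0) (1,1,1) (1,2,0) (1,2,1)}
[TSO] allowed = {(0,0,0) (0,0,1) (0,1,0) (0,1,1) (0,2,0) (0,2,1) (1,1,0) (1,1,1) (1,2,0) (1,2,1)}
[PSO] allowed = {(0,0,0) (0,0,1) (0,1,0) (0,1,1) (0,2,0) (0,2,1) (1,0,0) (1,0,1) (1,1,0) (1,1,1) (1,2,0) (1,2,1)}
target (1,0,1) ∈ {PSO}

SC:no TSO:no PSO:yes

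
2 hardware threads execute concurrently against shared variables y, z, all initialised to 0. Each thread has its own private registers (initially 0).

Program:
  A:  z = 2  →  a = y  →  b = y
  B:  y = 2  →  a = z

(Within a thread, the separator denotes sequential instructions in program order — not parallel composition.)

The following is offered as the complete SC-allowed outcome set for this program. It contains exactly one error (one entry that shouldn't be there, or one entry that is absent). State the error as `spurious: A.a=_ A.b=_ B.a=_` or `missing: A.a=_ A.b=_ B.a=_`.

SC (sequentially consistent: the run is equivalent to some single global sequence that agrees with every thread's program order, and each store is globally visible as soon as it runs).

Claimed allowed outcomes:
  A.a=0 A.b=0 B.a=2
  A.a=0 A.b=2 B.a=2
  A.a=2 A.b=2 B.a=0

missing: A.a=2 A.b=2 B.a=2

outcome vector order: (A.a,A.b,B.a)
under SC → (0,0,2), (0,2,2), (2,2,0), (2,2,2)
SC∖claimed = {(2,2,2)}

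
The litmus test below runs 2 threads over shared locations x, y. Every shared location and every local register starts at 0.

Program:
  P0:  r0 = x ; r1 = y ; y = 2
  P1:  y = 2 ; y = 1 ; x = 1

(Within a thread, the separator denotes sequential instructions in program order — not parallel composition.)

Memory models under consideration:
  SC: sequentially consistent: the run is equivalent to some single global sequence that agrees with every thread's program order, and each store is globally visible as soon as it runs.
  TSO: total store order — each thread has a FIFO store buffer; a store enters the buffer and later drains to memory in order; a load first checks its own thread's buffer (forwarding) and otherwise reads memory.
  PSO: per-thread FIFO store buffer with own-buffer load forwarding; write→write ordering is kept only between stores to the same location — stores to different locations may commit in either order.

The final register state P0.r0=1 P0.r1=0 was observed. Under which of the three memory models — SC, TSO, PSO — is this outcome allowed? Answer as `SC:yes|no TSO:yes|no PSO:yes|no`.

SC:no TSO:no PSO:yes

outcome vector order: (P0.r0,P0.r1)
[SC] allowed = {(0,0), (0,1), (0,2), (1,1)}
[TSO] allowed = {(0,0), (0,1), (0,2), (1,1)}
[PSO] allowed = {(0,0), (0,1), (0,2), (1,0), (1,1), (1,2)}
target (1,0) ∈ {PSO}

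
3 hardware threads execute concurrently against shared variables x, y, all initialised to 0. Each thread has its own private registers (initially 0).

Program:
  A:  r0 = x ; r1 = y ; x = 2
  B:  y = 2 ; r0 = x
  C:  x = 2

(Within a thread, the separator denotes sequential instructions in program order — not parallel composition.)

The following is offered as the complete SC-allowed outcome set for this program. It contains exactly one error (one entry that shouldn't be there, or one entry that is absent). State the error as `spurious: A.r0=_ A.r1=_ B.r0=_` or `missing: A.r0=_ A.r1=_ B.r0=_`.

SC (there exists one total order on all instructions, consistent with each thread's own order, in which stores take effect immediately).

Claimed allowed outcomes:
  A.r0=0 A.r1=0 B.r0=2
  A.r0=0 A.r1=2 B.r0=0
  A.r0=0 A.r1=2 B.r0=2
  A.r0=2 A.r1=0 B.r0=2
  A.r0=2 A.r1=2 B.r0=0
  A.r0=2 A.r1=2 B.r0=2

missing: A.r0=0 A.r1=0 B.r0=0

outcome vector order: (A.r0,A.r1,B.r0)
SC: 7 outcomes — {0/0/0 0/0/2 0/2/0 0/2/2 2/0/2 2/2/0 2/2/2}
SC∖claimed = {0/0/0}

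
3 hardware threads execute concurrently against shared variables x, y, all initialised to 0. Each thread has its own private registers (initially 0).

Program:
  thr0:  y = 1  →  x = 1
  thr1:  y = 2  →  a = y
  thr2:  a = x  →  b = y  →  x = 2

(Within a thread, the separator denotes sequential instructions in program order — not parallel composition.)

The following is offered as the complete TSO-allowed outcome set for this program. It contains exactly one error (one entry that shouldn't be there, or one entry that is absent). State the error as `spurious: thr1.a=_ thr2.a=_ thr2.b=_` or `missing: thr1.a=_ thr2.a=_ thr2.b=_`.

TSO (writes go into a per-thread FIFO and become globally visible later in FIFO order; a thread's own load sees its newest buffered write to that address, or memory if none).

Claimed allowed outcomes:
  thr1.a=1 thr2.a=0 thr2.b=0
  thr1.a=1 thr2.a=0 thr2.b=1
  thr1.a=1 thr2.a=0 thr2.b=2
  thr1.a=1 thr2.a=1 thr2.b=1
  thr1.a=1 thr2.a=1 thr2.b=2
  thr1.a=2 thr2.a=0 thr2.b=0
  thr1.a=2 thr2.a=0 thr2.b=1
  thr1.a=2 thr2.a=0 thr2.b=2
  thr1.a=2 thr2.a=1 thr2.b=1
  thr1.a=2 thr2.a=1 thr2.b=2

outcome vector order: (thr1.a,thr2.a,thr2.b)
TSO (9): 1/0/0, 1/0/1, 1/0/2, 1/1/1, 2/0/0, 2/0/1, 2/0/2, 2/1/1, 2/1/2
claimed∖TSO = {1/1/2}

spurious: thr1.a=1 thr2.a=1 thr2.b=2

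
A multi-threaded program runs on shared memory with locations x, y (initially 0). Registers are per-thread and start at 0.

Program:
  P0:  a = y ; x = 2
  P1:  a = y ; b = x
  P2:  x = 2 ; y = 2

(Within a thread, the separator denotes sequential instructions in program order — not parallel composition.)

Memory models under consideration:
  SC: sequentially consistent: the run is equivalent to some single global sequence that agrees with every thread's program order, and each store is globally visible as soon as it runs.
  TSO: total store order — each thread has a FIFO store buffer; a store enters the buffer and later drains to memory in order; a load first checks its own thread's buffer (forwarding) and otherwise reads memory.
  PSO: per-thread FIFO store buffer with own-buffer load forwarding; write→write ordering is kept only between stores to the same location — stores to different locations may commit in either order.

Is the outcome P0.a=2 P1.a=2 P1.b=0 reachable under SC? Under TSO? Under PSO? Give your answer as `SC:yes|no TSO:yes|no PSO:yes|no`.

outcome vector order: (P0.a,P1.a,P1.b)
SC: 6 outcomes — {000 002 022 200 202 222}
TSO: 6 outcomes — {000 002 022 200 202 222}
PSO: 8 outcomes — {000 002 020 022 200 202 220 222}
target 220 ∈ {PSO}

SC:no TSO:no PSO:yes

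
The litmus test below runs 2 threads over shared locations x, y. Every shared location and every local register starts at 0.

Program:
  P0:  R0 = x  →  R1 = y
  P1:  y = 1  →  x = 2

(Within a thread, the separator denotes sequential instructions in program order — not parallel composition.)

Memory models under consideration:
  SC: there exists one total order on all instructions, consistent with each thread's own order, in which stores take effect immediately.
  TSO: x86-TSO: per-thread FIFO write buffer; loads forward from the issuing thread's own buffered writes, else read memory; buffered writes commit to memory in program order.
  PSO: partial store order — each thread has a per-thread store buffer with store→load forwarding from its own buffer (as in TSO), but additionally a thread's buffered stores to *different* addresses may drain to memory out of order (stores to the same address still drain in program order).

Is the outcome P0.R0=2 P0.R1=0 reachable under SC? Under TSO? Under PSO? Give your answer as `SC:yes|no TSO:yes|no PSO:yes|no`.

outcome vector order: (P0.R0,P0.R1)
[SC] allowed = {<0 0>; <0 1>; <2 1>}
[TSO] allowed = {<0 0>; <0 1>; <2 1>}
[PSO] allowed = {<0 0>; <0 1>; <2 0>; <2 1>}
target <2 0> ∈ {PSO}

SC:no TSO:no PSO:yes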